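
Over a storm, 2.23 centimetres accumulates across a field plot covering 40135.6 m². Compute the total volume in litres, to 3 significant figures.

Depth: 2.23 cm × 10 = 22.3 mm.
1 mm over 1 m² is 1 L, so volume = 22.3 × 40135.6 = 895023.88 L ≈ 895000 L.

895000 litres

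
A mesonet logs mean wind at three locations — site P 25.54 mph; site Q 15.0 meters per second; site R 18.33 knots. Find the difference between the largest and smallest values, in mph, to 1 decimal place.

12.5 mph

site Q: 15.0 m/s = 33.554 mph.
site R: 18.33 kt = 21.094 mph.
Spread: 33.554 − 21.094 = 12.5 mph.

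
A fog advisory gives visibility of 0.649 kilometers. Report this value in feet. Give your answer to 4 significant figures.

2129 ft

1 km = 3280.84 ft, so 0.649 × 3280.84 = 2129 ft.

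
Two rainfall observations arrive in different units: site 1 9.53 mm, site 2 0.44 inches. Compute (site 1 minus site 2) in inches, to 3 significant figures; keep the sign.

-0.0648 in

site 1: 9.53 mm = 0.375197 in.
Difference: 0.375197 − 0.440000 = -0.0648 in.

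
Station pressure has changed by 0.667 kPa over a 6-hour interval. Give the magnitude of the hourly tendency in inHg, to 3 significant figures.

0.0328 inHg per hour

0.667 kPa / 6 h × 0.2953 inHg/kPa = 0.0328 inHg/h.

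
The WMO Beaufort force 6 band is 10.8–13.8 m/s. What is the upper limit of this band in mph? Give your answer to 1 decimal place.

30.9 mph

10.8–13.8 m/s × 2.237 = 24.2–30.9 mph.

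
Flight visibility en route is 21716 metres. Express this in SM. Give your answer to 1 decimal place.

13.5 SM

1 m = 0.000621371 SM, so 21716 × 0.000621371 = 13.5 SM.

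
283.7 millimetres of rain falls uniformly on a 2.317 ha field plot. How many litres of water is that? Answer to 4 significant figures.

6573000 litres

Area: 2.317 ha = 23170 m².
1 mm over 1 m² is 1 L, so volume = 283.7 × 23170 = 6573329 L ≈ 6573000 L.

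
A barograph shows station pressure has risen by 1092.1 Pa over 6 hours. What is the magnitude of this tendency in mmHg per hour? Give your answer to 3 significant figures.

1.37 mmHg per hour

1092.1 Pa / 6 h × 0.00750062 mmHg/Pa = 1.37 mmHg/h.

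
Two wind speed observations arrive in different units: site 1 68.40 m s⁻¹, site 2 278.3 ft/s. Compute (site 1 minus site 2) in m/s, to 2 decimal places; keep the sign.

-16.43 m/s

site 2: 278.3 ft/s = 84.8258 m/s.
Difference: 68.4000 − 84.8258 = -16.43 m/s.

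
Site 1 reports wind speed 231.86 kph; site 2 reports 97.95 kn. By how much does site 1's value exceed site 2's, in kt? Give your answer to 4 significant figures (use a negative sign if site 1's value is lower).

27.24 kt

site 1: 231.86 km/h = 125.1944 kt.
Difference: 125.1944 − 97.9500 = 27.24 kt.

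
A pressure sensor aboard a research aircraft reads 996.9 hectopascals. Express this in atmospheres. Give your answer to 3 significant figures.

0.984 atm

1 hPa = 0.000986923 atm, so 996.9 × 0.000986923 = 0.984 atm.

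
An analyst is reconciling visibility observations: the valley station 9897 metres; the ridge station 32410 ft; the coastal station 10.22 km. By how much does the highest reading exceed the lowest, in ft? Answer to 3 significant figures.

1120 ft

the valley station: 9897 m = 32470.47 ft.
the coastal station: 10.22 km = 33530.18 ft.
Spread: 33530.18 − 32410.00 = 1120 ft.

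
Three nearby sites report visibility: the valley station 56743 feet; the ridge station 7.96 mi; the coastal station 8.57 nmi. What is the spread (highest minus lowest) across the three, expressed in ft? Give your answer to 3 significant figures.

the ridge station: 7.96 SM = 42028.80 ft.
the coastal station: 8.57 nmi = 52072.31 ft.
Spread: 56743.00 − 42028.80 = 14700 ft.

14700 ft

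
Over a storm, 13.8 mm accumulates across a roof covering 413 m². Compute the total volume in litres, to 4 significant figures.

1 mm over 1 m² is 1 L, so volume = 13.8 × 413 = 5699.4 L ≈ 5699 L.

5699 litres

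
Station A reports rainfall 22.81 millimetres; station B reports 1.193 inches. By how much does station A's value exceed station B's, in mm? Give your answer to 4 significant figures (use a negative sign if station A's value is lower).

-7.492 mm

station B: 1.193 in = 30.30220 mm.
Difference: 22.81000 − 30.30220 = -7.492 mm.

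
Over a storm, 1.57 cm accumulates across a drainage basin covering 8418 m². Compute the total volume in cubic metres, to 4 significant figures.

132.2 cubic metres

Depth: 1.57 cm × 10 = 15.7 mm.
1 mm over 1 m² is 1 L, so volume = 15.7 × 8418 = 132162.6 L = 132.2 m³.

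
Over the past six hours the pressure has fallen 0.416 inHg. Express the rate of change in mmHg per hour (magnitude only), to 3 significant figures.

1.76 mmHg per hour

0.416 inHg / 6 h × 25.4 mmHg/inHg = 1.76 mmHg/h.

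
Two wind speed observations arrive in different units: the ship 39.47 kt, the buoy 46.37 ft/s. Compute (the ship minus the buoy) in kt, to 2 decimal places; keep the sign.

12.00 kt

the buoy: 46.37 ft/s = 27.4735 kt.
Difference: 39.4700 − 27.4735 = 12.00 kt.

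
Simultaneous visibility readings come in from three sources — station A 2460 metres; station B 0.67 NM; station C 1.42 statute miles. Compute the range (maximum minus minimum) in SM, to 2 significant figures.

0.76 SM

station A: 2460 m = 1.5286 SM.
station B: 0.67 nmi = 0.7710 SM.
Spread: 1.5286 − 0.7710 = 0.76 SM.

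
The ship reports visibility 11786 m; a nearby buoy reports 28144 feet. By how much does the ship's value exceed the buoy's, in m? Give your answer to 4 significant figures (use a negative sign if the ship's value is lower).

the buoy: 28144 ft = 8578.29 m.
Difference: 11786.00 − 8578.29 = 3208 m.

3208 m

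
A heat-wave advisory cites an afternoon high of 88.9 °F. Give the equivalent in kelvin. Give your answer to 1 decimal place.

304.8 K

First to °C: 31.61 °C.
Then to K: 304.8 K.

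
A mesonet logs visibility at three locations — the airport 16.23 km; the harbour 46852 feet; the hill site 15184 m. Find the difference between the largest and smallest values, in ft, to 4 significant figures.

6396 ft

the airport: 16.23 km = 53248.03 ft.
the hill site: 15184 m = 49816.27 ft.
Spread: 53248.03 − 46852.00 = 6396 ft.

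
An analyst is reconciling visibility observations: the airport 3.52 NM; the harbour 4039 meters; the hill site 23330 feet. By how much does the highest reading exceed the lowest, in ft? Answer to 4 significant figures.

the airport: 3.52 nmi = 21387.93 ft.
the harbour: 4039 m = 13251.31 ft.
Spread: 23330.00 − 13251.31 = 10080 ft.

10080 ft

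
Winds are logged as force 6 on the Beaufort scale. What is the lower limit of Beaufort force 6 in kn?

Beaufort 6 (strong breeze) spans 22–27 knots.

22 kt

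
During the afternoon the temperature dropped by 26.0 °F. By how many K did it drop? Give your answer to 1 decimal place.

Converting a difference, only the 9/5 scale factor applies: ΔK = 26.0 × 0.5556 = 14.4 K.

14.4 K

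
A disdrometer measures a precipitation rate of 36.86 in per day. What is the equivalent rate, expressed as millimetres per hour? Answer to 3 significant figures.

39.0 mm/hour

36.86 in/day × 25.4 mm/in × 0.0416667 day/hour = 39.0 mm/hour.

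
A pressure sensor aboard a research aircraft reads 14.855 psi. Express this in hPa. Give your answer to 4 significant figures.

1 psi = 68.9476 hPa, so 14.855 × 68.9476 = 1024 hPa.

1024 hPa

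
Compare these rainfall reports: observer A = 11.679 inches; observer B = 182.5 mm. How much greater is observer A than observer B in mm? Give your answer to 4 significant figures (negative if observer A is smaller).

114.1 mm

observer A: 11.679 in = 296.647 mm.
Difference: 296.647 − 182.500 = 114.1 mm.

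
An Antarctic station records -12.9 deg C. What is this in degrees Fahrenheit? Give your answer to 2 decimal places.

8.78 °F

°F = °C × 9/5 + 32 = -12.9 × 1.8 + 32 = 8.78 °F.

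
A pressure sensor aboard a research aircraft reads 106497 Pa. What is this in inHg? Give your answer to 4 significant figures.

31.45 inHg

1 Pa = 0.0002953 inHg, so 106497 × 0.0002953 = 31.45 inHg.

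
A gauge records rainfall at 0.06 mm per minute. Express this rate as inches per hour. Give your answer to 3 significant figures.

0.142 in/hour

0.06 mm/minute × 0.0393701 in/mm × 60 minute/hour = 0.142 in/hour.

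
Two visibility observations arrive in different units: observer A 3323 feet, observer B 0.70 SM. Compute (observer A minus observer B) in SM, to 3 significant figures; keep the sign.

observer A: 3323 ft = 0.629356 SM.
Difference: 0.629356 − 0.700000 = -0.0706 SM.

-0.0706 SM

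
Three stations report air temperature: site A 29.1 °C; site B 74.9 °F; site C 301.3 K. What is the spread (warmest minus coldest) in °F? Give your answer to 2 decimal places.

9.48 °F

site B: 74.9 °F = 23.833 °C.
site C: 301.3 K = 28.150 °C.
Spread: 29.100 − 23.833 = 5.267 °C = 9.48 °F.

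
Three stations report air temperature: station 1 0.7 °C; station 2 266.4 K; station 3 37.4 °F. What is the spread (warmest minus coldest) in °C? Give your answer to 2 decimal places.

station 2: 266.4 K = -6.750 °C.
station 3: 37.4 °F = 3.000 °C.
Spread: 3.000 − (-6.750) = 9.750 °C.

9.75 °C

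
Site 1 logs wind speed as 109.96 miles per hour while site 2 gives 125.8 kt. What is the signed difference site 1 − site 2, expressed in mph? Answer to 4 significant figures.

-34.81 mph

site 2: 125.8 kt = 144.7681 mph.
Difference: 109.9600 − 144.7681 = -34.81 mph.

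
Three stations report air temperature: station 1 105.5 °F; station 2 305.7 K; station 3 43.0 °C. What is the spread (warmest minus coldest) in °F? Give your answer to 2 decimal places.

station 1: 105.5 °F = 40.833 °C.
station 2: 305.7 K = 32.550 °C.
Spread: 43.000 − 32.550 = 10.450 °C = 18.81 °F.

18.81 °F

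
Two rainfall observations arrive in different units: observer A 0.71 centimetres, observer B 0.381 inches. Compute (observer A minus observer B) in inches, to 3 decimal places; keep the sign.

-0.101 in

observer A: 0.71 cm = 0.27953 in.
Difference: 0.27953 − 0.38100 = -0.101 in.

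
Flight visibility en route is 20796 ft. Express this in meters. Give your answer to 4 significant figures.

1 ft = 0.3048 m, so 20796 × 0.3048 = 6339 m.

6339 m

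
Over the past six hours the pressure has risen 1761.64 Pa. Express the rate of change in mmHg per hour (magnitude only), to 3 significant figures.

1761.64 Pa / 6 h × 0.00750062 mmHg/Pa = 2.20 mmHg/h.

2.20 mmHg per hour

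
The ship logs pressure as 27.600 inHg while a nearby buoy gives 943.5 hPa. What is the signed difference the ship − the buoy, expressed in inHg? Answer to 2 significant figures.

the buoy: 943.5 hPa = 27.8615 inHg.
Difference: 27.6000 − 27.8615 = -0.26 inHg.

-0.26 inHg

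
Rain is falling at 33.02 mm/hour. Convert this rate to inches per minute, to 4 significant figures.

33.02 mm/hour × 0.0393701 in/mm × 0.0166667 hour/minute = 0.02167 in/minute.

0.02167 in/minute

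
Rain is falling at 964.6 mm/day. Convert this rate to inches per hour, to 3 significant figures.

1.58 in/hour

964.6 mm/day × 0.0393701 in/mm × 0.0416667 day/hour = 1.58 in/hour.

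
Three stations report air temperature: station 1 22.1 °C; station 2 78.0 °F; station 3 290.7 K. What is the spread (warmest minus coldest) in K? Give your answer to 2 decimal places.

station 2: 78.0 °F = 25.556 °C.
station 3: 290.7 K = 17.550 °C.
Spread: 25.556 − 17.550 = 8.006 °C.

8.01 K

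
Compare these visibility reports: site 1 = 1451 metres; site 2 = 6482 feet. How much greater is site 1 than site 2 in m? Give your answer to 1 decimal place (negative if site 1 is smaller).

site 2: 6482 ft = 1975.714 m.
Difference: 1451.000 − 1975.714 = -524.7 m.

-524.7 m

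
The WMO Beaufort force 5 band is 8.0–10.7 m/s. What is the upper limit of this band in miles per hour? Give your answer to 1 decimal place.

8.0–10.7 m/s × 2.237 = 17.9–23.9 mph.

23.9 mph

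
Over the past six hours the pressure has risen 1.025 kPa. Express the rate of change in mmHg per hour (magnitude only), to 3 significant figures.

1.025 kPa / 6 h × 7.50062 mmHg/kPa = 1.28 mmHg/h.

1.28 mmHg per hour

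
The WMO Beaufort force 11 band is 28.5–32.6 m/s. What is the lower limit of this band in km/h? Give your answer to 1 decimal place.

28.5–32.6 m/s × 3.6 = 102.6–117.4 km/h.

102.6 km/h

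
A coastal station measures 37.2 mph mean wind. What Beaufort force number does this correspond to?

Beaufort force 7

37.2 mph = 16.6 m/s, which is Beaufort 7 (near gale, 13.9–17.1 m/s).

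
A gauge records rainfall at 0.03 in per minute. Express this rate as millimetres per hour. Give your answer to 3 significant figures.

45.7 mm/hour

0.03 in/minute × 25.4 mm/in × 60 minute/hour = 45.7 mm/hour.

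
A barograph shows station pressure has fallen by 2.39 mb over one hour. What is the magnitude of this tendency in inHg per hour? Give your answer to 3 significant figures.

0.0706 inHg per hour

2.39 mb / 1 h × 0.02953 inHg/mb = 0.0706 inHg/h.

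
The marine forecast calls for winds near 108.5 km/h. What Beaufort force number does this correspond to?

Beaufort force 11

108.5 km/h = 30.1 m/s, which is Beaufort 11 (violent storm, 28.5–32.6 m/s).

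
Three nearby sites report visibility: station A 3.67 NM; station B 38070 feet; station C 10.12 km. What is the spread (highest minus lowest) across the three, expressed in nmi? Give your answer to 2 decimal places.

2.60 nmi

station B: 38070 ft = 6.2655 nmi.
station C: 10.12 km = 5.4644 nmi.
Spread: 6.2655 − 3.6700 = 2.60 nmi.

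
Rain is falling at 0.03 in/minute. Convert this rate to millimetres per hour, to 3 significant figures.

45.7 mm/hour

0.03 in/minute × 25.4 mm/in × 60 minute/hour = 45.7 mm/hour.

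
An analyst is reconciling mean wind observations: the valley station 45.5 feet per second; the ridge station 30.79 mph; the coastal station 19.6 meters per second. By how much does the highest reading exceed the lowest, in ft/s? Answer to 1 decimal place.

the ridge station: 30.79 mph = 45.159 ft/s.
the coastal station: 19.6 m/s = 64.304 ft/s.
Spread: 64.304 − 45.159 = 19.1 ft/s.

19.1 ft/s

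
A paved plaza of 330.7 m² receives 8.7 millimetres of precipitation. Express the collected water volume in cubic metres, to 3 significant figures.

2.88 cubic metres

1 mm over 1 m² is 1 L, so volume = 8.7 × 330.7 = 2877.09 L = 2.88 m³.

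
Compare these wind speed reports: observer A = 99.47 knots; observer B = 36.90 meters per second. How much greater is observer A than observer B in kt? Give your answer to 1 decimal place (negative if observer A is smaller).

27.7 kt

observer B: 36.90 m/s = 71.728 kt.
Difference: 99.470 − 71.728 = 27.7 kt.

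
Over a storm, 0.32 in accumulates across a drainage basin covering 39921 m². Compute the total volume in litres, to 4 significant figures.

Depth: 0.32 in × 25.4 = 8.128 mm.
1 mm over 1 m² is 1 L, so volume = 8.128 × 39921 = 324477.89 L ≈ 324500 L.

324500 litres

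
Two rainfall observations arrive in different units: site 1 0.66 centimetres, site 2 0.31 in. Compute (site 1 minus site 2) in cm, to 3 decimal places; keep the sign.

-0.127 cm

site 2: 0.31 in = 0.78740 cm.
Difference: 0.66000 − 0.78740 = -0.127 cm.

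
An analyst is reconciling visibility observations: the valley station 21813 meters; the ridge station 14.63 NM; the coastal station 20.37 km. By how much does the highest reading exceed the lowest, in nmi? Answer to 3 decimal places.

the valley station: 21813 m = 11.77808 nmi.
the coastal station: 20.37 km = 10.99892 nmi.
Spread: 14.63000 − 10.99892 = 3.631 nmi.

3.631 nmi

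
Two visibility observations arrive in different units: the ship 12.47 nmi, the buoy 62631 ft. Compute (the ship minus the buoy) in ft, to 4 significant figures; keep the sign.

13140 ft

the ship: 12.47 nmi = 75769.16 ft.
Difference: 75769.16 − 62631.00 = 13140 ft.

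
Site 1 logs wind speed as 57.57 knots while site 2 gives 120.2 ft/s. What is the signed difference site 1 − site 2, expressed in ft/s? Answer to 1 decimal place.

-23.0 ft/s

site 1: 57.57 kt = 97.167 ft/s.
Difference: 97.167 − 120.200 = -23.0 ft/s.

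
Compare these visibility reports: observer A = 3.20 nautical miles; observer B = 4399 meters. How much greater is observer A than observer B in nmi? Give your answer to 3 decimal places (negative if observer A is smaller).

observer B: 4399 m = 2.37527 nmi.
Difference: 3.20000 − 2.37527 = 0.825 nmi.

0.825 nmi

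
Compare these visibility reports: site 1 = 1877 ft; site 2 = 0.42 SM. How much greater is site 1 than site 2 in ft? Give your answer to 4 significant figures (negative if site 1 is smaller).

site 2: 0.42 SM = 2217.600 ft.
Difference: 1877.000 − 2217.600 = -340.6 ft.

-340.6 ft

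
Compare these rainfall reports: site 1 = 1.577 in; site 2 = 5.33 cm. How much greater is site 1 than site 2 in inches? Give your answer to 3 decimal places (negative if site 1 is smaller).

site 2: 5.33 cm = 2.09843 in.
Difference: 1.57700 − 2.09843 = -0.521 in.

-0.521 in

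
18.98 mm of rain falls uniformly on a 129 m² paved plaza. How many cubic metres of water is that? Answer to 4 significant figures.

1 mm over 1 m² is 1 L, so volume = 18.98 × 129 = 2448.42 L = 2.448 m³.

2.448 cubic metres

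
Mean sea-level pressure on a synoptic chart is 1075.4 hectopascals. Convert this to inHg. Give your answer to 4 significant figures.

1 hPa = 0.02953 inHg, so 1075.4 × 0.02953 = 31.76 inHg.

31.76 inHg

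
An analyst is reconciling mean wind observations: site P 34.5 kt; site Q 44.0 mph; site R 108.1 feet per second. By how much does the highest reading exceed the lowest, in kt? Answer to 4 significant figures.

site Q: 44.0 mph = 38.2350 kt.
site R: 108.1 ft/s = 64.0475 kt.
Spread: 64.0475 − 34.5000 = 29.55 kt.

29.55 kt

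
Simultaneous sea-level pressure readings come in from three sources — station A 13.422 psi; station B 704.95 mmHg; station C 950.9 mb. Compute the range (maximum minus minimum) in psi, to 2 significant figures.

station B: 704.95 mmHg = 13.6315 psi.
station C: 950.9 mb = 13.7916 psi.
Spread: 13.7916 − 13.4220 = 0.37 psi.

0.37 psi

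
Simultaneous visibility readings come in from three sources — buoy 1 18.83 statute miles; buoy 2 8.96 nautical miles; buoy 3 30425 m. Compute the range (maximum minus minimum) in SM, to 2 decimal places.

8.59 SM

buoy 2: 8.96 nmi = 10.3110 SM.
buoy 3: 30425 m = 18.9052 SM.
Spread: 18.9052 − 10.3110 = 8.59 SM.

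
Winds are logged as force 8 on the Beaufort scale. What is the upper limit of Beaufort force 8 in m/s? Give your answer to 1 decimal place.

20.7 m/s

Beaufort 8 (gale) spans 17.2–20.7 m/s.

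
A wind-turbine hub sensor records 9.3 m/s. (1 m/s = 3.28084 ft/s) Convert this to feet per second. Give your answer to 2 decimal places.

1 m/s = 3.28084 ft/s, so 9.3 × 3.28084 = 30.51 ft/s.

30.51 ft/s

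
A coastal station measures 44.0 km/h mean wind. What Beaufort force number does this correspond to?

Beaufort force 6

44.0 km/h = 12.2 m/s, which is Beaufort 6 (strong breeze, 10.8–13.8 m/s).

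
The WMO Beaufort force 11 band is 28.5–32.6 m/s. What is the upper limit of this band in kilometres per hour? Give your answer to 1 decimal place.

117.4 km/h

28.5–32.6 m/s × 3.6 = 102.6–117.4 km/h.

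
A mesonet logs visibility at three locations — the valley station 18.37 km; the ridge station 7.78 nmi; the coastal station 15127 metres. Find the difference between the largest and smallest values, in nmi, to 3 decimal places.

2.139 nmi

the valley station: 18.37 km = 9.91901 nmi.
the coastal station: 15127 m = 8.16793 nmi.
Spread: 9.91901 − 7.78000 = 2.139 nmi.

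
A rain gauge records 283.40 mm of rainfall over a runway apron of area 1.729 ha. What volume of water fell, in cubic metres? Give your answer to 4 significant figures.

Area: 1.729 ha = 17290 m².
1 mm over 1 m² is 1 L, so volume = 283.4 × 17290 = 4899986 L = 4900 m³.

4900 cubic metres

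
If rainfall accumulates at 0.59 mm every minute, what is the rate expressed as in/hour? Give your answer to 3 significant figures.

0.59 mm/minute × 0.0393701 in/mm × 60 minute/hour = 1.39 in/hour.

1.39 in/hour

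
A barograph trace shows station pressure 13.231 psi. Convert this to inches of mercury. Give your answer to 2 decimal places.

26.94 inHg

1 psi = 2.03602 inHg, so 13.231 × 2.03602 = 26.94 inHg.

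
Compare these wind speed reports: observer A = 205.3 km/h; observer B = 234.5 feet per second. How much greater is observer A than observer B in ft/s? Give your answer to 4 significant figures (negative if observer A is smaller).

observer A: 205.3 km/h = 187.0990 ft/s.
Difference: 187.0990 − 234.5000 = -47.40 ft/s.

-47.40 ft/s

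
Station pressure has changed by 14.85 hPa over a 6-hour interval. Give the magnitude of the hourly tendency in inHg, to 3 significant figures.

0.0731 inHg per hour

14.85 hPa / 6 h × 0.02953 inHg/hPa = 0.0731 inHg/h.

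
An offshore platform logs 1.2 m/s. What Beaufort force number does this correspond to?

1.2 m/s lies in the Beaufort 1 band (light air, 0.3–1.5 m/s).

Beaufort force 1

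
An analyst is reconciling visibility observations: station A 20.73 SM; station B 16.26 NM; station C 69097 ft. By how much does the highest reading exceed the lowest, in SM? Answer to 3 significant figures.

7.64 SM

station B: 16.26 nmi = 18.7117 SM.
station C: 69097 ft = 13.0866 SM.
Spread: 20.7300 − 13.0866 = 7.64 SM.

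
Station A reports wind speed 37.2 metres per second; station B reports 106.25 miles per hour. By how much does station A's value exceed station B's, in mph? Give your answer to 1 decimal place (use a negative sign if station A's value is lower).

-23.0 mph

station A: 37.2 m/s = 83.214 mph.
Difference: 83.214 − 106.250 = -23.0 mph.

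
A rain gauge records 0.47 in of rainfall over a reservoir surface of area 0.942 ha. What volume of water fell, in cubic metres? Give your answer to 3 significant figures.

Depth: 0.47 in × 25.4 = 11.938 mm.
Area: 0.942 ha = 9420 m².
1 mm over 1 m² is 1 L, so volume = 11.938 × 9420 = 112455.96 L = 112 m³.

112 cubic metres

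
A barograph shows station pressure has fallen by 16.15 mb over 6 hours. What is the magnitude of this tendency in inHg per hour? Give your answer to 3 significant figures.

16.15 mb / 6 h × 0.02953 inHg/mb = 0.0795 inHg/h.

0.0795 inHg per hour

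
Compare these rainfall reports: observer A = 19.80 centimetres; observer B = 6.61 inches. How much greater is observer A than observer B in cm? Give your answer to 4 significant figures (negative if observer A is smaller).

3.011 cm

observer B: 6.61 in = 16.78940 cm.
Difference: 19.80000 − 16.78940 = 3.011 cm.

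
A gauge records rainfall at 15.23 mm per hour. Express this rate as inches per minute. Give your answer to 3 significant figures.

15.23 mm/hour × 0.0393701 in/mm × 0.0166667 hour/minute = 0.00999 in/minute.

0.00999 in/minute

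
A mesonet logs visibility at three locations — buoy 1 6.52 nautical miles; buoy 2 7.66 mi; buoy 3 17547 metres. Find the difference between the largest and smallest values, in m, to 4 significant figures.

buoy 1: 6.52 nmi = 12075.04 m.
buoy 2: 7.66 SM = 12327.58 m.
Spread: 17547.00 − 12075.04 = 5472 m.

5472 m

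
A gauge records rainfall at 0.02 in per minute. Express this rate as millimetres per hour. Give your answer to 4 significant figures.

0.02 in/minute × 25.4 mm/in × 60 minute/hour = 30.48 mm/hour.

30.48 mm/hour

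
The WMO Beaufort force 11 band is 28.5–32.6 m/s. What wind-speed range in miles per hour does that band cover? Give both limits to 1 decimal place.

28.5–32.6 m/s × 2.237 = 63.8–72.9 mph.

63.8 to 72.9 mph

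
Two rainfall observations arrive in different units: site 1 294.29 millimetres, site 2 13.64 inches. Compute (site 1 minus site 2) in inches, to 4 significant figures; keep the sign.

-2.054 in

site 1: 294.29 mm = 11.58622 in.
Difference: 11.58622 − 13.64000 = -2.054 in.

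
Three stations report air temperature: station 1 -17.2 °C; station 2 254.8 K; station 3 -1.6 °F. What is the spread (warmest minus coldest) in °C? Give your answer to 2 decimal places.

station 2: 254.8 K = -18.350 °C.
station 3: -1.6 °F = -18.667 °C.
Spread: (-17.200) − (-18.667) = 1.467 °C.

1.47 °C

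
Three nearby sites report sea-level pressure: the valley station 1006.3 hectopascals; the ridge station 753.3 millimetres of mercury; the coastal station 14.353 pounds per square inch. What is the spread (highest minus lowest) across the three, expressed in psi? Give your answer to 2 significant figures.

0.24 psi

the valley station: 1006.3 hPa = 14.5951 psi.
the ridge station: 753.3 mmHg = 14.5664 psi.
Spread: 14.5951 − 14.3530 = 0.24 psi.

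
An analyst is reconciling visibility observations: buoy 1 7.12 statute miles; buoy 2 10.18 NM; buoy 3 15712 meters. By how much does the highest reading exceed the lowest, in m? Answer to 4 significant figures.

7395 m

buoy 1: 7.12 SM = 11458.53 m.
buoy 2: 10.18 nmi = 18853.36 m.
Spread: 18853.36 − 11458.53 = 7395 m.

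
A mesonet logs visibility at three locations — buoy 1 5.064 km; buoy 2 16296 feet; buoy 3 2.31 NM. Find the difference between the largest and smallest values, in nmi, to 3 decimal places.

0.424 nmi

buoy 1: 5.064 km = 2.73434 nmi.
buoy 2: 16296 ft = 2.68198 nmi.
Spread: 2.73434 − 2.31000 = 0.424 nmi.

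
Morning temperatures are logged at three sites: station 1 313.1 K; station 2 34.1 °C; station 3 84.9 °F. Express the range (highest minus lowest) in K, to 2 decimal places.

station 1: 313.1 K = 39.950 °C.
station 3: 84.9 °F = 29.389 °C.
Spread: 39.950 − 29.389 = 10.561 °C.

10.56 K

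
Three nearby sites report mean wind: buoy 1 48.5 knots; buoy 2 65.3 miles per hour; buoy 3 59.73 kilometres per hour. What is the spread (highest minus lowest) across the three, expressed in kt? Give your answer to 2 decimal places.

24.49 kt

buoy 2: 65.3 mph = 56.7441 kt.
buoy 3: 59.73 km/h = 32.2516 kt.
Spread: 56.7441 − 32.2516 = 24.49 kt.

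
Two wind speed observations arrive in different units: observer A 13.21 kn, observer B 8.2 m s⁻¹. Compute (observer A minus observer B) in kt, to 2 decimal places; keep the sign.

-2.73 kt

observer B: 8.2 m/s = 15.9395 kt.
Difference: 13.2100 − 15.9395 = -2.73 kt.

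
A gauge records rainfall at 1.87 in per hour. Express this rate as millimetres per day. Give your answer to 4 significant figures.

1140 mm/day

1.87 in/hour × 25.4 mm/in × 24 hour/day = 1140 mm/day.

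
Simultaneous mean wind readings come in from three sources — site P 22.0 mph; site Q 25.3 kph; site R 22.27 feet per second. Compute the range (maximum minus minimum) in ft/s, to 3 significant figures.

10.0 ft/s

site P: 22.0 mph = 32.2667 ft/s.
site Q: 25.3 km/h = 23.0570 ft/s.
Spread: 32.2667 − 22.2700 = 10.0 ft/s.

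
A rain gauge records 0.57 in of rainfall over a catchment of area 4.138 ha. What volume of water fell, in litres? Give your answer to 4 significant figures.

599100 litres

Depth: 0.57 in × 25.4 = 14.478 mm.
Area: 4.138 ha = 41380 m².
1 mm over 1 m² is 1 L, so volume = 14.478 × 41380 = 599099.64 L ≈ 599100 L.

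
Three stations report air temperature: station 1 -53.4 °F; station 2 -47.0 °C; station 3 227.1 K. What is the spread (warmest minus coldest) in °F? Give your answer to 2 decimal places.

station 1: -53.4 °F = -47.444 °C.
station 3: 227.1 K = -46.050 °C.
Spread: (-46.050) − (-47.444) = 1.394 °C = 2.51 °F.

2.51 °F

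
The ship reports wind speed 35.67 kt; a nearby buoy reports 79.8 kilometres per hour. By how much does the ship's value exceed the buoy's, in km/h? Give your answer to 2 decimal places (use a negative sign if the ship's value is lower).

-13.74 km/h

the ship: 35.67 kt = 66.0608 km/h.
Difference: 66.0608 − 79.8000 = -13.74 km/h.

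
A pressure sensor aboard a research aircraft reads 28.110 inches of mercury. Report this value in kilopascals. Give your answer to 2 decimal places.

95.19 kPa

1 inHg = 3.38639 kPa, so 28.110 × 3.38639 = 95.19 kPa.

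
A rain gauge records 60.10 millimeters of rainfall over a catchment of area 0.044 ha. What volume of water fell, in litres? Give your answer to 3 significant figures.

Area: 0.044 ha = 440 m².
1 mm over 1 m² is 1 L, so volume = 60.1 × 440 = 26444 L ≈ 26400 L.

26400 litres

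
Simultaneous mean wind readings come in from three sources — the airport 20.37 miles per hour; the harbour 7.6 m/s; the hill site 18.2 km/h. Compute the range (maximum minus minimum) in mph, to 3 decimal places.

the harbour: 7.6 m/s = 17.00072 mph.
the hill site: 18.2 km/h = 11.30896 mph.
Spread: 20.37000 − 11.30896 = 9.061 mph.

9.061 mph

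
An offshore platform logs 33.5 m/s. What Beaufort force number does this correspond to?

33.5 m/s lies in the Beaufort 12 band (hurricane force, ≥32.7 m/s).

Beaufort force 12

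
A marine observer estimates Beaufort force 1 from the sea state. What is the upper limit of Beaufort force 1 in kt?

Beaufort 1 (light air) spans 1–3 knots.

3 kt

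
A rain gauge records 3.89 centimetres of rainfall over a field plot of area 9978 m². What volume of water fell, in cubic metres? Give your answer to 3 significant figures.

Depth: 3.89 cm × 10 = 38.9 mm.
1 mm over 1 m² is 1 L, so volume = 38.9 × 9978 = 388144.2 L = 388 m³.

388 cubic metres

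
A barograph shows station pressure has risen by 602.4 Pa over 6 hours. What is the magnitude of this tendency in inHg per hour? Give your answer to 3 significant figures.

0.0296 inHg per hour

602.4 Pa / 6 h × 0.0002953 inHg/Pa = 0.0296 inHg/h.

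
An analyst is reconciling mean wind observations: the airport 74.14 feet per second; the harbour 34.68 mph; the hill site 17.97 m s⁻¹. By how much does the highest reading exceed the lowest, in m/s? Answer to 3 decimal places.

7.095 m/s

the airport: 74.14 ft/s = 22.59787 m/s.
the harbour: 34.68 mph = 15.50335 m/s.
Spread: 22.59787 − 15.50335 = 7.095 m/s.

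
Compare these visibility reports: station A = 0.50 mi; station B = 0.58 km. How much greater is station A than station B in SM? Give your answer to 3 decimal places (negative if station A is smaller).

station B: 0.58 km = 0.36040 SM.
Difference: 0.50000 − 0.36040 = 0.140 SM.

0.140 SM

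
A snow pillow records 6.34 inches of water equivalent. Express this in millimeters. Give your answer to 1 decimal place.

161.0 mm

1 in = 25.4 mm, so 6.34 × 25.4 = 161.0 mm.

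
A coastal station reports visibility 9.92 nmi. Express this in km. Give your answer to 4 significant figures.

18.37 km

1 nmi = 1.852 km, so 9.92 × 1.852 = 18.37 km.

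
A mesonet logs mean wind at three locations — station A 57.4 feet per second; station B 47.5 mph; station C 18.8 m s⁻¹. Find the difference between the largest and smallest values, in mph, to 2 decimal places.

8.36 mph

station A: 57.4 ft/s = 39.1364 mph.
station C: 18.8 m/s = 42.0544 mph.
Spread: 47.5000 − 39.1364 = 8.36 mph.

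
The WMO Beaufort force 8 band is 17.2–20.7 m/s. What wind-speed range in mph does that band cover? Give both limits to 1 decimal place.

38.5 to 46.3 mph

17.2–20.7 m/s × 2.237 = 38.5–46.3 mph.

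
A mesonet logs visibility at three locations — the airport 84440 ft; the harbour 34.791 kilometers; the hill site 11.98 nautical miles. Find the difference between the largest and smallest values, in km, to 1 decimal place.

the airport: 84440 ft = 25.737 km.
the hill site: 11.98 nmi = 22.187 km.
Spread: 34.791 − 22.187 = 12.6 km.

12.6 km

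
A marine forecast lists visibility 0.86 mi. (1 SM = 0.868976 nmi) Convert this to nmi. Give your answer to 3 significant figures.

0.747 nmi

1 SM = 0.868976 nmi, so 0.86 × 0.868976 = 0.747 nmi.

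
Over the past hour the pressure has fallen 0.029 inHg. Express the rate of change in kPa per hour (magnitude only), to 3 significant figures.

0.029 inHg / 1 h × 3.38639 kPa/inHg = 0.0982 kPa/h.

0.0982 kPa per hour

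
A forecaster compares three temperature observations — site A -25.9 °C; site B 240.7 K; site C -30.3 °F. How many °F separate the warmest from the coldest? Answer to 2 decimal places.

site B: 240.7 K = -32.450 °C.
site C: -30.3 °F = -34.611 °C.
Spread: (-25.900) − (-34.611) = 8.711 °C = 15.68 °F.

15.68 °F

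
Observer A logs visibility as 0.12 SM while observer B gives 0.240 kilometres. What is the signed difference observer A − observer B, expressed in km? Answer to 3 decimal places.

-0.047 km

observer A: 0.12 SM = 0.19312 km.
Difference: 0.19312 − 0.24000 = -0.047 km.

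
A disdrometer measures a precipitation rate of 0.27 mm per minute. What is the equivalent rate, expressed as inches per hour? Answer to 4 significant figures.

0.27 mm/minute × 0.0393701 in/mm × 60 minute/hour = 0.6378 in/hour.

0.6378 in/hour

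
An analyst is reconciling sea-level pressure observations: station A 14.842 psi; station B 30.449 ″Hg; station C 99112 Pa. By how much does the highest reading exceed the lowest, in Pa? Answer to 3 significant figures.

station A: 14.842 psi = 102331.99 Pa.
station B: 30.449 inHg = 103112.16 Pa.
Spread: 103112.16 − 99112.00 = 4000 Pa.

4000 Pa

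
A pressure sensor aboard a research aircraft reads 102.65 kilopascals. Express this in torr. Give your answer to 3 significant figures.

1 kPa = 7.50062 mmHg, so 102.65 × 7.50062 = 770 mmHg.

770 mmHg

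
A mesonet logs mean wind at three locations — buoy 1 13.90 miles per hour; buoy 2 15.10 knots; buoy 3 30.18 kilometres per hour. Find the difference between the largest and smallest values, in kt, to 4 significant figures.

4.217 kt

buoy 1: 13.90 mph = 12.07877 kt.
buoy 3: 30.18 km/h = 16.29590 kt.
Spread: 16.29590 − 12.07877 = 4.217 kt.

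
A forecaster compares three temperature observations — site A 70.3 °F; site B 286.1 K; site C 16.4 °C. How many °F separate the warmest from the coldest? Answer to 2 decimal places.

14.99 °F

site A: 70.3 °F = 21.278 °C.
site B: 286.1 K = 12.950 °C.
Spread: 21.278 − 12.950 = 8.328 °C = 14.99 °F.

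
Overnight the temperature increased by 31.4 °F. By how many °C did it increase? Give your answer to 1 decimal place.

17.4 °C

For a temperature change the 32° offset cancels: Δ°C = 31.4 × 0.5556 = 17.4 °C.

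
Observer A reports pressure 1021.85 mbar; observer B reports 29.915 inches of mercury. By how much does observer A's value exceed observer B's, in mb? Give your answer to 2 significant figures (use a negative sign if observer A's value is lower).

observer B: 29.915 inHg = 1013.038 mb.
Difference: 1021.850 − 1013.038 = 8.8 mb.

8.8 mb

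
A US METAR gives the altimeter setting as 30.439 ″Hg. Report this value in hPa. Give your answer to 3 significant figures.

1030 hPa

1 inHg = 33.8639 hPa, so 30.439 × 33.8639 = 1030 hPa.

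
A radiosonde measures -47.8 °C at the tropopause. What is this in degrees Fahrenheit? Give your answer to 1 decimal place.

-54.0 °F

°F = °C × 9/5 + 32 = -47.8 × 1.8 + 32 = -54.0 °F.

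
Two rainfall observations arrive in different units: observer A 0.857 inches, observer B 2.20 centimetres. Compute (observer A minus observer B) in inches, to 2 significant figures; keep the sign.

observer B: 2.20 cm = 0.866142 in.
Difference: 0.857000 − 0.866142 = -0.0091 in.

-0.0091 in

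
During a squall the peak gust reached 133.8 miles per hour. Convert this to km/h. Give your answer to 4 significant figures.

215.3 km/h

1 mph = 1.60934 km/h, so 133.8 × 1.60934 = 215.3 km/h.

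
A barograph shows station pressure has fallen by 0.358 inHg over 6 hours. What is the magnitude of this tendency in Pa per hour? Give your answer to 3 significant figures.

0.358 inHg / 6 h × 3386.39 Pa/inHg = 202 Pa/h.

202 Pa per hour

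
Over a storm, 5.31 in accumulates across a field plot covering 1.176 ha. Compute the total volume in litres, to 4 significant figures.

Depth: 5.31 in × 25.4 = 134.874 mm.
Area: 1.176 ha = 11760 m².
1 mm over 1 m² is 1 L, so volume = 134.874 × 11760 = 1586118.2 L ≈ 1586000 L.

1586000 litres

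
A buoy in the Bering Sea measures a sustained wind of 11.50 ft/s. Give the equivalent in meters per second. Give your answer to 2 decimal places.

1 ft/s = 0.3048 m/s, so 11.50 × 0.3048 = 3.51 m/s.

3.51 m/s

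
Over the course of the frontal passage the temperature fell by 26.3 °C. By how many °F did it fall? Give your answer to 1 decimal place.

47.3 °F

For a temperature change the 32° offset cancels: Δ°F = 26.3 × 1.8 = 47.3 °F.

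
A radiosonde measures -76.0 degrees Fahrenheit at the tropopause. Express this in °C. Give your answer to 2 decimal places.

°C = (°F − 32) × 5/9 = (-76.0 − 32) / 1.8 = -60.00 °C.

-60.00 °C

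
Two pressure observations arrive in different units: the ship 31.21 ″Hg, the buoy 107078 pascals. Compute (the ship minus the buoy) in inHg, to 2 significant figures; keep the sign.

-0.41 inHg

the buoy: 107078 Pa = 31.6201 inHg.
Difference: 31.2100 − 31.6201 = -0.41 inHg.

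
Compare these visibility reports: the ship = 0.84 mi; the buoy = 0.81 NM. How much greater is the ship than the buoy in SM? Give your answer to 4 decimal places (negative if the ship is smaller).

-0.0921 SM

the buoy: 0.81 nmi = 0.932131 SM.
Difference: 0.840000 − 0.932131 = -0.0921 SM.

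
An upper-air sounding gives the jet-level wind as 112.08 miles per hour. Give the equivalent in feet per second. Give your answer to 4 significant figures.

164.4 ft/s

1 mph = 1.46667 ft/s, so 112.08 × 1.46667 = 164.4 ft/s.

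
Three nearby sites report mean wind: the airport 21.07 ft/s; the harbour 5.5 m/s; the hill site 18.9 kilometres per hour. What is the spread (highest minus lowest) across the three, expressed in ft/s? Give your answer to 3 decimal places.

3.846 ft/s

the harbour: 5.5 m/s = 18.04462 ft/s.
the hill site: 18.9 km/h = 17.22441 ft/s.
Spread: 21.07000 − 17.22441 = 3.846 ft/s.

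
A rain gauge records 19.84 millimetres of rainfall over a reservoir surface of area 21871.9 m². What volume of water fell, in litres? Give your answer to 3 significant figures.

1 mm over 1 m² is 1 L, so volume = 19.84 × 21871.9 = 433938.5 L ≈ 434000 L.

434000 litres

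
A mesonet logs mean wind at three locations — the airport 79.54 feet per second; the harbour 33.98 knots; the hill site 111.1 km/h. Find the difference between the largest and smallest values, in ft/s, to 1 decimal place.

the harbour: 33.98 kt = 57.352 ft/s.
the hill site: 111.1 km/h = 101.250 ft/s.
Spread: 101.250 − 57.352 = 43.9 ft/s.

43.9 ft/s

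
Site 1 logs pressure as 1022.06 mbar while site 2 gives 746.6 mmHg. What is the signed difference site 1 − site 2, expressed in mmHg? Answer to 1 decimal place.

site 1: 1022.06 mb = 766.608 mmHg.
Difference: 766.608 − 746.600 = 20.0 mmHg.

20.0 mmHg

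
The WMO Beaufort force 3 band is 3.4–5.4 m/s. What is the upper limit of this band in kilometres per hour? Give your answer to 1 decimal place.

19.4 km/h

3.4–5.4 m/s × 3.6 = 12.2–19.4 km/h.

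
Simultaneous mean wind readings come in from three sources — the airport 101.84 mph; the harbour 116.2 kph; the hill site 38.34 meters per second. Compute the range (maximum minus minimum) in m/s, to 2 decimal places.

13.25 m/s

the airport: 101.84 mph = 45.5266 m/s.
the harbour: 116.2 km/h = 32.2778 m/s.
Spread: 45.5266 − 32.2778 = 13.25 m/s.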